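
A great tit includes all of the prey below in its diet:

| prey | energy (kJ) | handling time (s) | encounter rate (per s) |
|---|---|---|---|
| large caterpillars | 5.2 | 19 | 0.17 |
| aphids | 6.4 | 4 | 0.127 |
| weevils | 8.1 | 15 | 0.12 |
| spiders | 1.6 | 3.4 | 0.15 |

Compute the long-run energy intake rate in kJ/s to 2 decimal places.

0.41 kJ/s

R = Σλ_iE_i / (1 + Σλ_ih_i)
Numerator: 0.17×5.2 + 0.127×6.4 + 0.12×8.1 + 0.15×1.6 = 2.909
Denominator: 1 + 0.17×19 + 0.127×4 + 0.12×15 + 0.15×3.4 = 7.048
R = 2.909/7.048 = 0.4127 kJ/s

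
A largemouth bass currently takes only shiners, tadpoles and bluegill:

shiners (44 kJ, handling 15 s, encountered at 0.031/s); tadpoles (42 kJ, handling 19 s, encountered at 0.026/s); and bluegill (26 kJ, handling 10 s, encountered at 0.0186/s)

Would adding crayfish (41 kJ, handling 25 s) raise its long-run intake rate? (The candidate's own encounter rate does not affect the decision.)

Yes

Current rate: (0.031×44 + 0.026×42 + 0.0186×26)/(1 + 0.031×15 + 0.026×19 + 0.0186×10) = 1.37 kJ/s.
crayfish: E/h = 41/25 = 1.64 kJ/s.
Since 1.64 > R, including crayfish increases the long-run rate.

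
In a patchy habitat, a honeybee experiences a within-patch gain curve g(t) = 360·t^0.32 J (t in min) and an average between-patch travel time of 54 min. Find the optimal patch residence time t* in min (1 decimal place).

25.4 min

Maximise g(t)/(T+t): set derivative to zero → g'(t)(T+t) = g(t).
g'(t) = 0.32·360·t^-0.68. Setting 0.32·360·t^-0.68 = 360·t^0.32/(54+t) gives 0.32(54+t) = t, so 0.68·t = 0.32×54.
t* = 0.32×54/0.68 = 25.41 min.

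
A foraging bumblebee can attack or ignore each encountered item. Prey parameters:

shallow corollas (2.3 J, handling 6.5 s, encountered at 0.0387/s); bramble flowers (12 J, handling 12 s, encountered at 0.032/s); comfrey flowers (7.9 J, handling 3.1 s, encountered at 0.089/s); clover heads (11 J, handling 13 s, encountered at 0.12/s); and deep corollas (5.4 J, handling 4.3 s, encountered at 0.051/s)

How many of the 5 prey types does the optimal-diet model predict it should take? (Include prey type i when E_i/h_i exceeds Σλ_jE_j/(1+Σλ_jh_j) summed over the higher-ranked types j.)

Rank by E/h (J/s): comfrey flowers 2.55, deep corollas 1.26, bramble flowers 1, clover heads 0.846, shallow corollas 0.354. Include each in turn until the next type's E/h falls below the running intake rate.
Rate on top 1: 0.5511. deep corollas: 1.26 > 0.5511 → include.
Rate on top 2: 0.6544. bramble flowers: 1 > 0.6544 → include.
Rate on top 3: 0.725. clover heads: 0.846 > 0.725 → include.
Rate on top 4: 0.78. shallow corollas: 0.354 < 0.78 → exclude; stop.
Optimal diet: comfrey flowers, deep corollas, bramble flowers, clover heads — 4 of 5 types.

4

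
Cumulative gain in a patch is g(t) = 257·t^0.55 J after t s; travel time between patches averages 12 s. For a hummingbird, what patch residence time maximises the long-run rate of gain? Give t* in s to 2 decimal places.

14.67 s

By the marginal value theorem, leave when the instantaneous gain rate g'(t) equals the habitat-wide average g(t)/(T + t).
g'(t) = 0.55·257·t^-0.45. Setting 0.55·257·t^-0.45 = 257·t^0.55/(12+t) gives 0.55(12+t) = t, so 0.45·t = 0.55×12.
t* = 0.55×12/0.45 = 14.67 s.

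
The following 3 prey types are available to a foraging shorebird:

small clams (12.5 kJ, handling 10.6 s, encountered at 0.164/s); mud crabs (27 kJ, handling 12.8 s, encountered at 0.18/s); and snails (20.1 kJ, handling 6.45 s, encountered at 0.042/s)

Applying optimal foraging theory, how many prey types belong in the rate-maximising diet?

2

Profitabilities (E/h, kJ/s): snails 3.12, mud crabs 2.11, small clams 1.18. Add prey in this order while the next type's profitability exceeds the intake rate on those already taken.
Rate on top 1: 0.6643. mud crabs: 2.11 > 0.6643 → include.
Rate on top 2: 1.596. small clams: 1.18 < 1.596 → exclude; stop.
Optimal diet: snails, mud crabs — 2 of 3 types.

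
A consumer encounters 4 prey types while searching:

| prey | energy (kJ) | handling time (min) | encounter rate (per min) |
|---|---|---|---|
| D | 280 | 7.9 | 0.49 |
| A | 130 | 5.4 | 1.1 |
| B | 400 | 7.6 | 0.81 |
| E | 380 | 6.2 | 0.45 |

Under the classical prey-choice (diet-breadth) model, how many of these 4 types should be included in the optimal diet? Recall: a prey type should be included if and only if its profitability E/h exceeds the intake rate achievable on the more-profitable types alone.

E/h in descending order: E 61.3, B 52.6, D 35.4, A 24.1 kJ/min. The optimal diet is the largest prefix of this list for which every included type satisfies E_i/h_i > R on the types above it.
Rate on top 1: 45.12. B: 52.6 > 45.12 → include.
Rate on top 2: 49.77. D: 35.4 < 49.77 → exclude; stop.
Optimal diet: E, B — 2 of 4 types.

2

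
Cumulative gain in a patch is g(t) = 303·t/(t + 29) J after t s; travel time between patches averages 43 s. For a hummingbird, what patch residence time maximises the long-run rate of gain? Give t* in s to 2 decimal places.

35.31 s

Optimal t* satisfies g'(t*) = g(t*)/(T + t*).
g'(t) = 303·29/(t + 29)². Setting 303·29/(t+29)² = 303t/[(t+29)(43+t)] gives 29(43+t) = t(t+29), so t² = 29×43 = 1247.
t* = √1247 = 35.31 s.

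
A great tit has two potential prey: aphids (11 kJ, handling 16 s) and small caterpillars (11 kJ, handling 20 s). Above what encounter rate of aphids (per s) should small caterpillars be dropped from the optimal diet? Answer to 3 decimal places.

Drop small caterpillars once their profitability E₂/h₂ falls below the rate achievable on aphids alone: E₂/h₂ = λE₁/(1 + λh₁).
Solve for λ: λE₁h₂ = E₂(1 + λh₁) → λ(E₁h₂ − E₂h₁) = E₂ → λ = E₂/(E₁h₂ − E₂h₁).
λ = 11/(11×20 − 11×16) = 11/44 = 0.25 per s.

0.250 per s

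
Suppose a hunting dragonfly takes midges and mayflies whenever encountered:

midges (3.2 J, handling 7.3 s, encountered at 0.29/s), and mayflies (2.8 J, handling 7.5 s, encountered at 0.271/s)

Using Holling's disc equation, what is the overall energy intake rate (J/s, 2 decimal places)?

Energy encountered per unit search time: 0.29×3.2 + 0.271×2.8 = 1.687 J/s.
Handling time per unit search time: 0.29×7.3 + 0.271×7.5 = 4.149.
Rate = 1.687/(1 + 4.149) = 0.3276 J/s.

0.33 J/s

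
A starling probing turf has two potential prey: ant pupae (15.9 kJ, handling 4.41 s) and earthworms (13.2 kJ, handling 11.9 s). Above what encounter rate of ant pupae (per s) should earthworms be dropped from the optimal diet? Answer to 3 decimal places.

At the threshold, the rate on ant pupae alone equals the profitability of earthworms: λ·15.9/(1 + λ·4.41) = 13.2/11.9 = 1.109.
Rearranging, λ(15.9 − 1.109×4.41) = 1.109, so λ = 1.109/11.01 = 0.1008 per s.

0.101 per s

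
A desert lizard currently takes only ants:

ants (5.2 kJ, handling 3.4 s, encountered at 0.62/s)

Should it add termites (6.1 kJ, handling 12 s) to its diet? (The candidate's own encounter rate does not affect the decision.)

Current rate: (0.62×5.2)/(1 + 0.62×3.4) = 1.037 kJ/s.
termites: E/h = 6.1/12 = 0.5083 kJ/s.
0.5083 < 1.037, so adding termites would lower the average — exclude it.

No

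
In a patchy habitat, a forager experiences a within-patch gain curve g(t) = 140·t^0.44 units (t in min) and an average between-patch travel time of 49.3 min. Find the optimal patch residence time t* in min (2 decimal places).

38.74 min

By the marginal value theorem, leave when the instantaneous gain rate g'(t) equals the habitat-wide average g(t)/(T + t).
g'(t) = 0.44·140·t^-0.56. Setting 0.44·140·t^-0.56 = 140·t^0.44/(49.3+t) gives 0.44(49.3+t) = t, so 0.56·t = 0.44×49.3.
t* = 0.44×49.3/0.56 = 38.74 min.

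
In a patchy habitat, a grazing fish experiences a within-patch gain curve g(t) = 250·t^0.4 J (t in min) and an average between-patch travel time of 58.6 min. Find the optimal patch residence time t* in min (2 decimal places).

39.07 min

Maximise g(t)/(T+t): set derivative to zero → g'(t)(T+t) = g(t).
g'(t) = 0.4·250·t^-0.6. Setting 0.4·250·t^-0.6 = 250·t^0.4/(58.6+t) gives 0.4(58.6+t) = t, so 0.60·t = 0.4×58.6.
t* = 0.4×58.6/0.60 = 39.07 min.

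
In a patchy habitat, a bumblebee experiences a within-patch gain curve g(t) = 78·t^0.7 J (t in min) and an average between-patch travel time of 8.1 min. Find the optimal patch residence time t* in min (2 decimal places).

18.90 min

Optimal t* satisfies g'(t*) = g(t*)/(T + t*).
g'(t) = 0.7·78·t^-0.3. Setting 0.7·78·t^-0.3 = 78·t^0.7/(8.1+t) gives 0.7(8.1+t) = t, so 0.30·t = 0.7×8.1.
t* = 0.7×8.1/0.30 = 18.9 min.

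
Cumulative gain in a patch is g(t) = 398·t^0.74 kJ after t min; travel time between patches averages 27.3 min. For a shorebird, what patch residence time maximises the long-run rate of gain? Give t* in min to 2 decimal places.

77.70 min

By the marginal value theorem, leave when the instantaneous gain rate g'(t) equals the habitat-wide average g(t)/(T + t).
g'(t) = 0.74·398·t^-0.26. Setting 0.74·398·t^-0.26 = 398·t^0.74/(27.3+t) gives 0.74(27.3+t) = t, so 0.26·t = 0.74×27.3.
t* = 0.74×27.3/0.26 = 77.7 min.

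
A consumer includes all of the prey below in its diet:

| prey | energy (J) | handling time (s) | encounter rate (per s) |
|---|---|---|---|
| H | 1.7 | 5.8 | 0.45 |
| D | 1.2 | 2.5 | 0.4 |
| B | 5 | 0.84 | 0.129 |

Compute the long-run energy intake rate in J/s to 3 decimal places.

0.401 J/s

Energy encountered per unit search time: 0.45×1.7 + 0.4×1.2 + 0.129×5 = 1.89 J/s.
Handling time per unit search time: 0.45×5.8 + 0.4×2.5 + 0.129×0.84 = 3.718.
Rate = 1.89/(1 + 3.718) = 0.4006 J/s.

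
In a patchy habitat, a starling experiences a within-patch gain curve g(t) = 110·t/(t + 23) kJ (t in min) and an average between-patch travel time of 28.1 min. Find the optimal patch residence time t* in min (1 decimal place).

25.4 min

Maximise g(t)/(T+t): set derivative to zero → g'(t)(T+t) = g(t).
g'(t) = 110·23/(t + 23)². Setting 110·23/(t+23)² = 110t/[(t+23)(28.1+t)] gives 23(28.1+t) = t(t+23), so t² = 23×28.1 = 646.3.
t* = √646.3 = 25.42 min.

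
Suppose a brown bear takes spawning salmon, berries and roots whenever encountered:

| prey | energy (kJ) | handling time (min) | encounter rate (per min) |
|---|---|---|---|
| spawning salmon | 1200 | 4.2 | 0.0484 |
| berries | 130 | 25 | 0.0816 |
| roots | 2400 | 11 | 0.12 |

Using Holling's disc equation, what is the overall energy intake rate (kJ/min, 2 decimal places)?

78.16 kJ/min

R = Σλ_iE_i / (1 + Σλ_ih_i)
Numerator: 0.0484×1200 + 0.0816×130 + 0.12×2400 = 356.7
Denominator: 1 + 0.0484×4.2 + 0.0816×25 + 0.12×11 = 4.563
R = 356.7/4.563 = 78.16 kJ/min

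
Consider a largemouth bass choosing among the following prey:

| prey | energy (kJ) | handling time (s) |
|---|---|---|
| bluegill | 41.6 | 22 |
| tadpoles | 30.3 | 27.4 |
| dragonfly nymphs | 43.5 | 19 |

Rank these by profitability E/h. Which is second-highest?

In descending order of E/h:
dragonfly nymphs: 43.5/19 = 2.29 kJ/s
bluegill: 41.6/22 = 1.89 kJ/s
tadpoles: 30.3/27.4 = 1.11 kJ/s

bluegill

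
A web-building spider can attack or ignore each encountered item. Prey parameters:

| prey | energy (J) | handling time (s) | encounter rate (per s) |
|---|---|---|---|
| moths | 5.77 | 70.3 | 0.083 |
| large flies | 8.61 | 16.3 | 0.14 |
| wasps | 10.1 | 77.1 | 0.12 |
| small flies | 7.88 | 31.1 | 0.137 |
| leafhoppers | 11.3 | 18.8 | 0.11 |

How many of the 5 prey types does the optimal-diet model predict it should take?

E/h in descending order: leafhoppers 0.601, large flies 0.528, small flies 0.253, wasps 0.131, moths 0.0821 J/s. The optimal diet is the largest prefix of this list for which every included type satisfies E_i/h_i > R on the types above it.
Rate on top 1: 0.4051. large flies: 0.528 > 0.4051 → include.
Rate on top 2: 0.4576. small flies: 0.253 < 0.4576 → exclude; stop.
Optimal diet: leafhoppers, large flies — 2 of 5 types.

2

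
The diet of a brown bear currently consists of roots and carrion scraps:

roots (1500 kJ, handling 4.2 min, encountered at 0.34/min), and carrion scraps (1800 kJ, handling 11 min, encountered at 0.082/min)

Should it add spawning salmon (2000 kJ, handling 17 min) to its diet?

No

Current rate: (0.34×1500 + 0.082×1800)/(1 + 0.34×4.2 + 0.082×11) = 197.5 kJ/min.
Profitability of spawning salmon: 2000/17 = 117.6 kJ/min.
Since 117.6 < R, time spent handling spawning salmon is better spent searching.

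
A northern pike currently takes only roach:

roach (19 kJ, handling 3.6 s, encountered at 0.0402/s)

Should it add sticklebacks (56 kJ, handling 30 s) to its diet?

Yes

On roach alone, R = ΣλE/(1+Σλh) = 0.7638/1.145 = 0.6672 kJ/s.
Profitability of sticklebacks: 56/30 = 1.867 kJ/s.
1.867 > 0.6672, so adding sticklebacks raises the average — include it.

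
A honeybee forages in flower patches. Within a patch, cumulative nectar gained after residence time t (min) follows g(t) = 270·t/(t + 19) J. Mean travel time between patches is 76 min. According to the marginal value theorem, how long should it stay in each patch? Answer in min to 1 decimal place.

By the marginal value theorem, leave when the instantaneous gain rate g'(t) equals the habitat-wide average g(t)/(T + t).
g'(t) = 270·19/(t + 19)². Setting 270·19/(t+19)² = 270t/[(t+19)(76+t)] gives 19(76+t) = t(t+19), so t² = 19×76 = 1444.
t* = √1444 = 38 min.

38.0 min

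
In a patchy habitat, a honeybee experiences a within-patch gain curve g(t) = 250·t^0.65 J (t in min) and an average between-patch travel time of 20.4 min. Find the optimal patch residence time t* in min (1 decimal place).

37.9 min

Optimal t* satisfies g'(t*) = g(t*)/(T + t*).
g'(t) = 0.65·250·t^-0.35. Setting 0.65·250·t^-0.35 = 250·t^0.65/(20.4+t) gives 0.65(20.4+t) = t, so 0.35·t = 0.65×20.4.
t* = 0.65×20.4/0.35 = 37.89 min.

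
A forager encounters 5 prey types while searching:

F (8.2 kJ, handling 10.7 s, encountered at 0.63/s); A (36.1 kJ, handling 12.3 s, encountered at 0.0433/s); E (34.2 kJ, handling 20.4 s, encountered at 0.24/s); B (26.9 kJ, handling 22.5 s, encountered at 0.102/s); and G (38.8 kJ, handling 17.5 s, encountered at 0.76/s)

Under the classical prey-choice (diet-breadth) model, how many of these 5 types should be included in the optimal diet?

E/h in descending order: A 2.93, G 2.22, E 1.68, B 1.2, F 0.766 kJ/s. The optimal diet is the largest prefix of this list for which every included type satisfies E_i/h_i > R on the types above it.
Rate on top 1: 1.02. G: 2.22 > 1.02 → include.
Rate on top 2: 2.093. E: 1.68 < 2.093 → exclude; stop.
Optimal diet: A, G — 2 of 5 types.

2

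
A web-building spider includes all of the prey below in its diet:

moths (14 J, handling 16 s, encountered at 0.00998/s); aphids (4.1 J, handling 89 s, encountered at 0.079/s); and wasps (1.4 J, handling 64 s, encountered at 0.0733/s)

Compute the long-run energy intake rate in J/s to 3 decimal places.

0.044 J/s

R = Σλ_iE_i / (1 + Σλ_ih_i)
Numerator: 0.00998×14 + 0.079×4.1 + 0.0733×1.4 = 0.5662
Denominator: 1 + 0.00998×16 + 0.079×89 + 0.0733×64 = 12.88
R = 0.5662/12.88 = 0.04396 J/s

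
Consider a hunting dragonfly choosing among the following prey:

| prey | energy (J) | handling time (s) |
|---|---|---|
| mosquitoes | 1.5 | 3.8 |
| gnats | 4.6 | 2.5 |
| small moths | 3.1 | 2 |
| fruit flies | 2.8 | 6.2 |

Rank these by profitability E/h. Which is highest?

gnats

Profitability E/h (J/s): mosquitoes = 1.5/3.8 = 0.395, gnats = 4.6/2.5 = 1.84, small moths = 3.1/2 = 1.55, fruit flies = 2.8/6.2 = 0.452.
Ranked: gnats > small moths > fruit flies > mosquitoes.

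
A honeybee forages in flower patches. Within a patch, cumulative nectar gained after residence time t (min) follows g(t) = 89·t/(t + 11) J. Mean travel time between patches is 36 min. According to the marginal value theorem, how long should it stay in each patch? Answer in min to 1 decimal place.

By the marginal value theorem, leave when the instantaneous gain rate g'(t) equals the habitat-wide average g(t)/(T + t).
g'(t) = 89·11/(t + 11)². Setting 89·11/(t+11)² = 89t/[(t+11)(36+t)] gives 11(36+t) = t(t+11), so t² = 11×36 = 396.
t* = √396 = 19.9 min.

19.9 min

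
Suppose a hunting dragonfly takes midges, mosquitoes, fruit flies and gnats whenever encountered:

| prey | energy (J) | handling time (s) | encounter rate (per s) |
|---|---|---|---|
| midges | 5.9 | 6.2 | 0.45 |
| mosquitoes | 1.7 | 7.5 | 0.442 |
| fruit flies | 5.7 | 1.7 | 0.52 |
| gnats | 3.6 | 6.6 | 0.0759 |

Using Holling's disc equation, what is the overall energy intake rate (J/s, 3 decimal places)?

R = Σλ_iE_i / (1 + Σλ_ih_i)
Numerator: 0.45×5.9 + 0.442×1.7 + 0.52×5.7 + 0.0759×3.6 = 6.644
Denominator: 1 + 0.45×6.2 + 0.442×7.5 + 0.52×1.7 + 0.0759×6.6 = 8.49
R = 6.644/8.49 = 0.7825 J/s

0.783 J/s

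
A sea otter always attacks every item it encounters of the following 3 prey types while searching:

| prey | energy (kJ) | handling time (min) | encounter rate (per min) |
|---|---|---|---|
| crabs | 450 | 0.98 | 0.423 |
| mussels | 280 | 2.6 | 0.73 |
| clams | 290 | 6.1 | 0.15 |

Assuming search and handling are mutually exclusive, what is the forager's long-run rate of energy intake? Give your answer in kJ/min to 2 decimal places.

Energy encountered per unit search time: 0.423×450 + 0.73×280 + 0.15×290 = 438.2 kJ/min.
Handling time per unit search time: 0.423×0.98 + 0.73×2.6 + 0.15×6.1 = 3.228.
Rate = 438.2/(1 + 3.228) = 103.7 kJ/min.

103.67 kJ/min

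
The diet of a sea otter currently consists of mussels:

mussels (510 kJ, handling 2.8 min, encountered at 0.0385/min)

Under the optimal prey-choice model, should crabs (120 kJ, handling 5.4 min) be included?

Yes

Intake rate on the current diet: R = (0.0385×510) / (1 + 0.0385×2.8) = 19.63/1.108 = 17.72 kJ/min.
crabs: E/h = 120/5.4 = 22.22 kJ/min.
Since 22.22 > R, including crabs increases the long-run rate.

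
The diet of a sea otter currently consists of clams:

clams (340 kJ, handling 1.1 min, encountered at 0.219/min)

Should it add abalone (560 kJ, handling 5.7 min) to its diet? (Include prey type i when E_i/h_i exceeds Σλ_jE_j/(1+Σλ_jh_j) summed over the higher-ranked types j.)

Intake rate on the current diet: R = (0.219×340) / (1 + 0.219×1.1) = 74.46/1.241 = 60 kJ/min.
abalone: E/h = 560/5.7 = 98.25 kJ/min.
98.25 > 60, so adding abalone raises the average — include it.

Yes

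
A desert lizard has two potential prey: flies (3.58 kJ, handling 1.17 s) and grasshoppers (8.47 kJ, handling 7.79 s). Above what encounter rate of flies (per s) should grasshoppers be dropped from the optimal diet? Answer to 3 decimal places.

0.471 per s

The zero-one rule: include grasshoppers iff E₂/h₂ > λE₁/(1+λh₁). Equality gives the switch point.
λE₁h₂ = E₂ + λE₂h₁ ⇒ λ = E₂/(E₁h₂ − E₂h₁) = 8.47/(27.89 − 9.91) = 0.4711 per s.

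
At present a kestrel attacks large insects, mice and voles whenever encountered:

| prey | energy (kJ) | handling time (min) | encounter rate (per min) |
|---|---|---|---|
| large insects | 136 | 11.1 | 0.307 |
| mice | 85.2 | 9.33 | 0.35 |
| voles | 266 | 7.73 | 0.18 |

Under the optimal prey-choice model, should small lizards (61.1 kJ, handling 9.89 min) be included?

No

Current rate: (0.307×136 + 0.35×85.2 + 0.18×266)/(1 + 0.307×11.1 + 0.35×9.33 + 0.18×7.73) = 13.18 kJ/min.
small lizards: E/h = 61.1/9.89 = 6.178 kJ/min.
6.178 < 13.18, so adding small lizards would lower the average — exclude it.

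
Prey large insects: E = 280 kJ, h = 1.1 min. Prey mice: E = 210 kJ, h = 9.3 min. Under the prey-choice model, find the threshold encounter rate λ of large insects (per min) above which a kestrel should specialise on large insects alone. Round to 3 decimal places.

0.088 per min

At the threshold, the rate on large insects alone equals the profitability of mice: λ·280/(1 + λ·1.1) = 210/9.3 = 22.58.
Rearranging, λ(280 − 22.58×1.1) = 22.58, so λ = 22.58/255.2 = 0.0885 per min.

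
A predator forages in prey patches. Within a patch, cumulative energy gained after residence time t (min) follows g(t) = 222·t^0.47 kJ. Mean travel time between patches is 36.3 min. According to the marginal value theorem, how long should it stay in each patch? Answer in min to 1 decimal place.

Optimal t* satisfies g'(t*) = g(t*)/(T + t*).
g'(t) = 0.47·222·t^-0.53. Setting 0.47·222·t^-0.53 = 222·t^0.47/(36.3+t) gives 0.47(36.3+t) = t, so 0.53·t = 0.47×36.3.
t* = 0.47×36.3/0.53 = 32.19 min.

32.2 min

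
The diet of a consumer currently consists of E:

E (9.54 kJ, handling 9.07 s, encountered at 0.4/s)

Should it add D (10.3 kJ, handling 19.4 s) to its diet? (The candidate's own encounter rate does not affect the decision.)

No

Intake rate on the current diet: R = (0.4×9.54) / (1 + 0.4×9.07) = 3.816/4.628 = 0.8245 kJ/s.
D: E/h = 10.3/19.4 = 0.5309 kJ/s.
0.5309 < 0.8245, so adding D would lower the average — exclude it.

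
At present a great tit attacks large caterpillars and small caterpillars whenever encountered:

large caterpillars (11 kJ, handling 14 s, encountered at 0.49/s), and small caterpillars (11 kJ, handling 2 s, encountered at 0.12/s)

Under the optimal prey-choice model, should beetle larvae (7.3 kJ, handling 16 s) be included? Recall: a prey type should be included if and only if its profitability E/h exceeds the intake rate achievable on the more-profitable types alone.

On large caterpillars and small caterpillars alone, R = ΣλE/(1+Σλh) = 6.71/8.1 = 0.8284 kJ/s.
Profitability of beetle larvae: 7.3/16 = 0.4562 kJ/s.
0.4562 < 0.8284, so adding beetle larvae would lower the average — exclude it.

No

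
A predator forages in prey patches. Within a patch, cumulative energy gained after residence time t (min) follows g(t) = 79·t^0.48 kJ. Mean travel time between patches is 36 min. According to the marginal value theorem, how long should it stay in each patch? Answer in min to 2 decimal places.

33.23 min

Optimal t* satisfies g'(t*) = g(t*)/(T + t*).
g'(t) = 0.48·79·t^-0.52. Setting 0.48·79·t^-0.52 = 79·t^0.48/(36+t) gives 0.48(36+t) = t, so 0.52·t = 0.48×36.
t* = 0.48×36/0.52 = 33.23 min.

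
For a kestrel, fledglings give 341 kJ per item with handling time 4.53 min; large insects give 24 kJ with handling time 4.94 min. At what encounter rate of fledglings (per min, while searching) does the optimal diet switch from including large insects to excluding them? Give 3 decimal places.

At the threshold, the rate on fledglings alone equals the profitability of large insects: λ·341/(1 + λ·4.53) = 24/4.94 = 4.858.
Rearranging, λ(341 − 4.858×4.53) = 4.858, so λ = 4.858/319 = 0.01523 per min.

0.015 per min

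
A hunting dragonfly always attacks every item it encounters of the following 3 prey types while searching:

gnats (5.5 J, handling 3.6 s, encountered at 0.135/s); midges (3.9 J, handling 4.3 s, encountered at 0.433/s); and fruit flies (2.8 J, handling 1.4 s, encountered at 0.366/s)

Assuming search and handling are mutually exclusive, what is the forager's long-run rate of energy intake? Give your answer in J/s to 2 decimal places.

R = (0.135×5.5 + 0.433×3.9 + 0.366×2.8) / (1 + 0.135×3.6 + 0.433×4.3 + 0.366×1.4) = 3.456/3.86 = 0.8953 J/s.

0.90 J/s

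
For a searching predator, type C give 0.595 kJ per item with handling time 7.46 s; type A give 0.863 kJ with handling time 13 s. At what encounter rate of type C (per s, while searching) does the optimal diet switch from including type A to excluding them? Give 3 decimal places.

0.665 per s

The zero-one rule: include type A iff E₂/h₂ > λE₁/(1+λh₁). Equality gives the switch point.
λE₁h₂ = E₂ + λE₂h₁ ⇒ λ = E₂/(E₁h₂ − E₂h₁) = 0.863/(7.735 − 6.438) = 0.6654 per s.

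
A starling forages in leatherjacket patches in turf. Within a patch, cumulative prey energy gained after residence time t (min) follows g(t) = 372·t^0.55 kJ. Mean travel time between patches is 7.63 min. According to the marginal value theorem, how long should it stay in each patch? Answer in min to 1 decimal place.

Optimal t* satisfies g'(t*) = g(t*)/(T + t*).
g'(t) = 0.55·372·t^-0.45. Setting 0.55·372·t^-0.45 = 372·t^0.55/(7.63+t) gives 0.55(7.63+t) = t, so 0.45·t = 0.55×7.63.
t* = 0.55×7.63/0.45 = 9.326 min.

9.3 min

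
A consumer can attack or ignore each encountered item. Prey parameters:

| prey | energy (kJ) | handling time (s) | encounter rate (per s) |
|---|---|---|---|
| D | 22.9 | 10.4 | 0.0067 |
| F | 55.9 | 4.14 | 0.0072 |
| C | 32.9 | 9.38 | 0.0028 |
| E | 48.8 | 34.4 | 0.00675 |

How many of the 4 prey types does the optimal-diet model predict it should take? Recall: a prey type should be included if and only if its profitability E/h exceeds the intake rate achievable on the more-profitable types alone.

4

Profitabilities (E/h, kJ/s): F 13.5, C 3.51, D 2.2, E 1.42. Add prey in this order while the next type's profitability exceeds the intake rate on those already taken.
Rate on top 1: 0.3908. C: 3.51 > 0.3908 → include.
Rate on top 2: 0.4683. D: 2.2 > 0.4683 → include.
Rate on top 3: 0.5756. E: 1.42 > 0.5756 → include.
Optimal diet: F, C, D, E — 4 of 4 types.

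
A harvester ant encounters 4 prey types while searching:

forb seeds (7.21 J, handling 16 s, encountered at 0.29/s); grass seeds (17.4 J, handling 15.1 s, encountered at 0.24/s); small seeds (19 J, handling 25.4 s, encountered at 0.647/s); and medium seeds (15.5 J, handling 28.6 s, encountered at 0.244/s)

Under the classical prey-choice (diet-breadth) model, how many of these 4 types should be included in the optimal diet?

1

E/h in descending order: grass seeds 1.15, small seeds 0.748, medium seeds 0.542, forb seeds 0.451 J/s. The optimal diet is the largest prefix of this list for which every included type satisfies E_i/h_i > R on the types above it.
Rate on top 1: 0.9031. small seeds: 0.748 < 0.9031 → exclude; stop.
Optimal diet: grass seeds — 1 of 4 types.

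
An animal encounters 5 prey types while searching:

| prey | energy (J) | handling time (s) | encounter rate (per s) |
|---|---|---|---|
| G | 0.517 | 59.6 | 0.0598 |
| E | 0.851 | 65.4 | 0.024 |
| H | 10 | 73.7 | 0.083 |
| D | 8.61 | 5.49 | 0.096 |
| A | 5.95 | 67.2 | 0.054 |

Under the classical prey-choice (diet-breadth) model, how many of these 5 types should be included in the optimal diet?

E/h in descending order: D 1.57, H 0.136, A 0.0885, E 0.013, G 0.00867 J/s. The optimal diet is the largest prefix of this list for which every included type satisfies E_i/h_i > R on the types above it.
Rate on top 1: 0.5413. H: 0.136 < 0.5413 → exclude; stop.
Optimal diet: D — 1 of 5 types.

1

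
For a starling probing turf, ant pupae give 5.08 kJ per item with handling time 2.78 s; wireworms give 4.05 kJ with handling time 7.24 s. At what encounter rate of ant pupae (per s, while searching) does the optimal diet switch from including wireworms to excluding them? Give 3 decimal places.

0.159 per s

The zero-one rule: include wireworms iff E₂/h₂ > λE₁/(1+λh₁). Equality gives the switch point.
λE₁h₂ = E₂ + λE₂h₁ ⇒ λ = E₂/(E₁h₂ − E₂h₁) = 4.05/(36.78 − 11.26) = 0.1587 per s.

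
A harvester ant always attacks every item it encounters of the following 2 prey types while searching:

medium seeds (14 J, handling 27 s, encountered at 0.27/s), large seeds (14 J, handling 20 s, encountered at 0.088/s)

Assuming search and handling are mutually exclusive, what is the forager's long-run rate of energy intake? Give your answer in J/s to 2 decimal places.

0.50 J/s

R = (0.27×14 + 0.088×14) / (1 + 0.27×27 + 0.088×20) = 5.012/10.05 = 0.4987 J/s.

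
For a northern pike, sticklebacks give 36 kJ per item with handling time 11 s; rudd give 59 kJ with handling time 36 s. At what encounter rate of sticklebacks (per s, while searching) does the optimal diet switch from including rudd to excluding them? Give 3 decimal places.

0.091 per s

At the threshold, the rate on sticklebacks alone equals the profitability of rudd: λ·36/(1 + λ·11) = 59/36 = 1.639.
Rearranging, λ(36 − 1.639×11) = 1.639, so λ = 1.639/17.97 = 0.09119 per s.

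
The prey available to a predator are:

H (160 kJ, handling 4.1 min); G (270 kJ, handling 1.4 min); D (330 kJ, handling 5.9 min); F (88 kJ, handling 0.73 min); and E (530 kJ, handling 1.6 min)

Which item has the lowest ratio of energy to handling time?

Profitability E/h (kJ/min): H = 160/4.1 = 39, G = 270/1.4 = 193, D = 330/5.9 = 55.9, F = 88/0.73 = 121, E = 530/1.6 = 331.
Ranked: E > G > F > D > H.

H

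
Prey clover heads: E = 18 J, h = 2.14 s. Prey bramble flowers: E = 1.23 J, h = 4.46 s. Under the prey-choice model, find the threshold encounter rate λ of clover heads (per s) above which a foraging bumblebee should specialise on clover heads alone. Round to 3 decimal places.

Drop bramble flowers once their profitability E₂/h₂ falls below the rate achievable on clover heads alone: E₂/h₂ = λE₁/(1 + λh₁).
Solve for λ: λE₁h₂ = E₂(1 + λh₁) → λ(E₁h₂ − E₂h₁) = E₂ → λ = E₂/(E₁h₂ − E₂h₁).
λ = 1.23/(18×4.46 − 1.23×2.14) = 1.23/77.65 = 0.01584 per s.

0.016 per s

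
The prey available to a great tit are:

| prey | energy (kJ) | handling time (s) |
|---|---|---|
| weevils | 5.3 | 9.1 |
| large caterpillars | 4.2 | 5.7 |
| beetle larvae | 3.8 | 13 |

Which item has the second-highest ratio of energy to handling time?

weevils

Profitability E/h (kJ/s): weevils = 5.3/9.1 = 0.582, large caterpillars = 4.2/5.7 = 0.737, beetle larvae = 3.8/13 = 0.292.
Ranked: large caterpillars > weevils > beetle larvae.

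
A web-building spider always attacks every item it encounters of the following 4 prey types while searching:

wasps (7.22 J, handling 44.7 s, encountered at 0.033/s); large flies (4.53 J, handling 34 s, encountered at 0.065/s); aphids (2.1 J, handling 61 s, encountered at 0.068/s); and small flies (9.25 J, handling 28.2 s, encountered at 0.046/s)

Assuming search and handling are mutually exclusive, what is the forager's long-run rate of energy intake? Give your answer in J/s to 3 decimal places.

0.109 J/s

R = Σλ_iE_i / (1 + Σλ_ih_i)
Numerator: 0.033×7.22 + 0.065×4.53 + 0.068×2.1 + 0.046×9.25 = 1.101
Denominator: 1 + 0.033×44.7 + 0.065×34 + 0.068×61 + 0.046×28.2 = 10.13
R = 1.101/10.13 = 0.1087 J/s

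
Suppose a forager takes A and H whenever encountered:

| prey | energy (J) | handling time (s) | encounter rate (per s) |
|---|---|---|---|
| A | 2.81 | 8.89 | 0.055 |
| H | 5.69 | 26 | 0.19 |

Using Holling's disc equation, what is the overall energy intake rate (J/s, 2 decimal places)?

R = Σλ_iE_i / (1 + Σλ_ih_i)
Numerator: 0.055×2.81 + 0.19×5.69 = 1.236
Denominator: 1 + 0.055×8.89 + 0.19×26 = 6.429
R = 1.236/6.429 = 0.1922 J/s

0.19 J/s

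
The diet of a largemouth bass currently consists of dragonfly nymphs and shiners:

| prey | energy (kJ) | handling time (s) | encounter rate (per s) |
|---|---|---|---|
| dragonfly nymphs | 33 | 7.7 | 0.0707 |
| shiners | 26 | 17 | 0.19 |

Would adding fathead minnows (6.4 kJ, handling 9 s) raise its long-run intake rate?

Current rate: (0.0707×33 + 0.19×26)/(1 + 0.0707×7.7 + 0.19×17) = 1.523 kJ/s.
Profitability of fathead minnows: 6.4/9 = 0.7111 kJ/s.
0.7111 < 1.523, so adding fathead minnows would lower the average — exclude it.

No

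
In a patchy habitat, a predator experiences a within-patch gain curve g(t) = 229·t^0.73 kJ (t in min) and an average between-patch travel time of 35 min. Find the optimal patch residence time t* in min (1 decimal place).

By the marginal value theorem, leave when the instantaneous gain rate g'(t) equals the habitat-wide average g(t)/(T + t).
g'(t) = 0.73·229·t^-0.27. Setting 0.73·229·t^-0.27 = 229·t^0.73/(35+t) gives 0.73(35+t) = t, so 0.27·t = 0.73×35.
t* = 0.73×35/0.27 = 94.63 min.

94.6 min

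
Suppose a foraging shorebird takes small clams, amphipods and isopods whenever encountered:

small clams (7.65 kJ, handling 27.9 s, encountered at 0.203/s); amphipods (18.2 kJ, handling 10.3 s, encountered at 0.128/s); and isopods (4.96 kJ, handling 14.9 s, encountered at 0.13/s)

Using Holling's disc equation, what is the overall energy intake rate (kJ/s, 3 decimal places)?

Energy encountered per unit search time: 0.203×7.65 + 0.128×18.2 + 0.13×4.96 = 4.527 kJ/s.
Handling time per unit search time: 0.203×27.9 + 0.128×10.3 + 0.13×14.9 = 8.919.
Rate = 4.527/(1 + 8.919) = 0.4564 kJ/s.

0.456 kJ/s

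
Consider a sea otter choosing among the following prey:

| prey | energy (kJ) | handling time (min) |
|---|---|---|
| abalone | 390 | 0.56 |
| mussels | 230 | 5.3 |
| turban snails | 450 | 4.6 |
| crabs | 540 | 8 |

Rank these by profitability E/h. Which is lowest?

Profitability E/h (kJ/min): abalone = 390/0.56 = 696, mussels = 230/5.3 = 43.4, turban snails = 450/4.6 = 97.8, crabs = 540/8 = 67.5.
Ranked: abalone > turban snails > crabs > mussels.

mussels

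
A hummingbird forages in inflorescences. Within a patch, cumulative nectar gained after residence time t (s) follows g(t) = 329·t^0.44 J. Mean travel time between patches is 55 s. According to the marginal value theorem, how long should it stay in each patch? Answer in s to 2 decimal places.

Optimal t* satisfies g'(t*) = g(t*)/(T + t*).
g'(t) = 0.44·329·t^-0.56. Setting 0.44·329·t^-0.56 = 329·t^0.44/(55+t) gives 0.44(55+t) = t, so 0.56·t = 0.44×55.
t* = 0.44×55/0.56 = 43.21 s.

43.21 s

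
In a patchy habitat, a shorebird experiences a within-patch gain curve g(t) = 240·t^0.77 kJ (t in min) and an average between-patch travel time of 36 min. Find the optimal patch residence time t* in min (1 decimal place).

120.5 min

Optimal t* satisfies g'(t*) = g(t*)/(T + t*).
g'(t) = 0.77·240·t^-0.23. Setting 0.77·240·t^-0.23 = 240·t^0.77/(36+t) gives 0.77(36+t) = t, so 0.23·t = 0.77×36.
t* = 0.77×36/0.23 = 120.5 min.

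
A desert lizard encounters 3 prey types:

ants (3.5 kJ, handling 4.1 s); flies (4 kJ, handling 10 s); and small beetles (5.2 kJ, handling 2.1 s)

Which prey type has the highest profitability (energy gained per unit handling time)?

Profitability E/h (kJ/s): ants = 3.5/4.1 = 0.854, flies = 4/10 = 0.4, small beetles = 5.2/2.1 = 2.48.
Ranked: small beetles > ants > flies.

small beetles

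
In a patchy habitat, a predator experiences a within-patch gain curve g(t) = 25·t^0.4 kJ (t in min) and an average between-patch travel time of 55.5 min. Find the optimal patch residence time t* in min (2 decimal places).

By the marginal value theorem, leave when the instantaneous gain rate g'(t) equals the habitat-wide average g(t)/(T + t).
g'(t) = 0.4·25·t^-0.6. Setting 0.4·25·t^-0.6 = 25·t^0.4/(55.5+t) gives 0.4(55.5+t) = t, so 0.60·t = 0.4×55.5.
t* = 0.4×55.5/0.60 = 37 min.

37.00 min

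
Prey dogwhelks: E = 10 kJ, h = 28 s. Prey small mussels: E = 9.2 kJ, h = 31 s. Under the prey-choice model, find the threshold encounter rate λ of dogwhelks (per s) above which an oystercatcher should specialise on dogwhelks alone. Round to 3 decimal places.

The zero-one rule: include small mussels iff E₂/h₂ > λE₁/(1+λh₁). Equality gives the switch point.
λE₁h₂ = E₂ + λE₂h₁ ⇒ λ = E₂/(E₁h₂ − E₂h₁) = 9.2/(310 − 257.6) = 0.1756 per s.

0.176 per s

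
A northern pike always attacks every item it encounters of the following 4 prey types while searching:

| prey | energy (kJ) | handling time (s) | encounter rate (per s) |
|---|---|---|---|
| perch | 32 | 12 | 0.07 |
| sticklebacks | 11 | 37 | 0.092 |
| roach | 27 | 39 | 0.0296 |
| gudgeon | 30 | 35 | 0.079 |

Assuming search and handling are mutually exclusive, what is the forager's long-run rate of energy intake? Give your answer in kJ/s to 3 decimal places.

Energy encountered per unit search time: 0.07×32 + 0.092×11 + 0.0296×27 + 0.079×30 = 6.421 kJ/s.
Handling time per unit search time: 0.07×12 + 0.092×37 + 0.0296×39 + 0.079×35 = 8.163.
Rate = 6.421/(1 + 8.163) = 0.7007 kJ/s.

0.701 kJ/s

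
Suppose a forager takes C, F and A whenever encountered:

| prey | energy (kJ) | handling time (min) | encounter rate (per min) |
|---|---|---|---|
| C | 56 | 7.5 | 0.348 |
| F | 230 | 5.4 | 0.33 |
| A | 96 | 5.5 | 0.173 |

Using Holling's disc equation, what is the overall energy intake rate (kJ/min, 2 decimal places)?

R = Σλ_iE_i / (1 + Σλ_ih_i)
Numerator: 0.348×56 + 0.33×230 + 0.173×96 = 112
Denominator: 1 + 0.348×7.5 + 0.33×5.4 + 0.173×5.5 = 6.343
R = 112/6.343 = 17.66 kJ/min

17.66 kJ/min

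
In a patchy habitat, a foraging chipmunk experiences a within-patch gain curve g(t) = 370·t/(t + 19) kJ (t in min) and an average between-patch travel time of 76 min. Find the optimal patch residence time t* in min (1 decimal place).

By the marginal value theorem, leave when the instantaneous gain rate g'(t) equals the habitat-wide average g(t)/(T + t).
g'(t) = 370·19/(t + 19)². Setting 370·19/(t+19)² = 370t/[(t+19)(76+t)] gives 19(76+t) = t(t+19), so t² = 19×76 = 1444.
t* = √1444 = 38 min.

38.0 min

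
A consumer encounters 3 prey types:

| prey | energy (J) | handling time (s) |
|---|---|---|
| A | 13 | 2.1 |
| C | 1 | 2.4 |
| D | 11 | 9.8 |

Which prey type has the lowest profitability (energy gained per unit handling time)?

C

In descending order of E/h:
A: 13/2.1 = 6.19 J/s
D: 11/9.8 = 1.12 J/s
C: 1/2.4 = 0.417 J/s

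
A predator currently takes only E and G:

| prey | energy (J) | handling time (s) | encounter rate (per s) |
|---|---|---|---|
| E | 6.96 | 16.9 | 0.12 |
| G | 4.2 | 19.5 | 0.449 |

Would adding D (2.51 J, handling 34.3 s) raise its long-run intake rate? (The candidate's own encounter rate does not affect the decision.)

Current rate: (0.12×6.96 + 0.449×4.2)/(1 + 0.12×16.9 + 0.449×19.5) = 0.2309 J/s.
D: E/h = 2.51/34.3 = 0.07318 J/s.
Since 0.07318 < R, time spent handling D is better spent searching.

No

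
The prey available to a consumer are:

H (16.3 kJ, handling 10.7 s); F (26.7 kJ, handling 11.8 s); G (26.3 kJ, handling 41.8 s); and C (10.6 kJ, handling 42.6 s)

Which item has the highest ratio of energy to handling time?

F

Profitability E/h (kJ/s): H = 16.3/10.7 = 1.52, F = 26.7/11.8 = 2.26, G = 26.3/41.8 = 0.629, C = 10.6/42.6 = 0.249.
Ranked: F > H > G > C.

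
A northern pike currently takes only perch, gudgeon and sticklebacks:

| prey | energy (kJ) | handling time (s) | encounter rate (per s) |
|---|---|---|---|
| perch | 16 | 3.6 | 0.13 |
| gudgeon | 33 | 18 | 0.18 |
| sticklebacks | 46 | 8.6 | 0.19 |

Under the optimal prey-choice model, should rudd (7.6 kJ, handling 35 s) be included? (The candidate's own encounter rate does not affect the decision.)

On perch, gudgeon and sticklebacks alone, R = ΣλE/(1+Σλh) = 16.76/6.342 = 2.643 kJ/s.
Profitability of rudd: 7.6/35 = 0.2171 kJ/s.
0.2171 < 2.643, so adding rudd would lower the average — exclude it.

No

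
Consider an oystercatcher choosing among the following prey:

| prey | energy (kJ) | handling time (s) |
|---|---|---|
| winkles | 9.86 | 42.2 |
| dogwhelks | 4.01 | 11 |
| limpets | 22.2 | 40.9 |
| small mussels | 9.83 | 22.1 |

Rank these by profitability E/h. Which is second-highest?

Profitability E/h (kJ/s): winkles = 9.86/42.2 = 0.234, dogwhelks = 4.01/11 = 0.365, limpets = 22.2/40.9 = 0.543, small mussels = 9.83/22.1 = 0.445.
Ranked: limpets > small mussels > dogwhelks > winkles.

small mussels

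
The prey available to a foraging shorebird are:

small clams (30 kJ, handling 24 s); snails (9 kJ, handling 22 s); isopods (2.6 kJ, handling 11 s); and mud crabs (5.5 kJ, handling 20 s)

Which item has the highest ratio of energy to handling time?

small clams

In descending order of E/h:
small clams: 30/24 = 1.25 kJ/s
snails: 9/22 = 0.409 kJ/s
mud crabs: 5.5/20 = 0.275 kJ/s
isopods: 2.6/11 = 0.236 kJ/s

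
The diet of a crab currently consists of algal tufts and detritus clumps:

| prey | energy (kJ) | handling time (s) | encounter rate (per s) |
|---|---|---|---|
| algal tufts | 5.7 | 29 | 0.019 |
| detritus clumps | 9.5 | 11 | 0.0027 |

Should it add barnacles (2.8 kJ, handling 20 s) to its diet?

Yes

Current rate: (0.019×5.7 + 0.0027×9.5)/(1 + 0.019×29 + 0.0027×11) = 0.08474 kJ/s.
Profitability of barnacles: 2.8/20 = 0.14 kJ/s.
Since 0.14 > R, including barnacles increases the long-run rate.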